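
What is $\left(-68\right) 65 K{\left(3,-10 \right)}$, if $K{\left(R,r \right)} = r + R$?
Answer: $30940$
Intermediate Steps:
$K{\left(R,r \right)} = R + r$
$\left(-68\right) 65 K{\left(3,-10 \right)} = \left(-68\right) 65 \left(3 - 10\right) = \left(-4420\right) \left(-7\right) = 30940$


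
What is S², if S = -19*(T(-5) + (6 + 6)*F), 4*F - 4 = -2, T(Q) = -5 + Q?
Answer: 5776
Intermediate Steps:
F = ½ (F = 1 + (¼)*(-2) = 1 - ½ = ½ ≈ 0.50000)
S = 76 (S = -19*((-5 - 5) + (6 + 6)*(½)) = -19*(-10 + 12*(½)) = -19*(-10 + 6) = -19*(-4) = 76)
S² = 76² = 5776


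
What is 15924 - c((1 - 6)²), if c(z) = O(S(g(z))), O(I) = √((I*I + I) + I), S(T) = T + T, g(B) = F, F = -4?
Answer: 15924 - 4*√3 ≈ 15917.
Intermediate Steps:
g(B) = -4
S(T) = 2*T
O(I) = √(I² + 2*I) (O(I) = √((I² + I) + I) = √((I + I²) + I) = √(I² + 2*I))
c(z) = 4*√3 (c(z) = √((2*(-4))*(2 + 2*(-4))) = √(-8*(2 - 8)) = √(-8*(-6)) = √48 = 4*√3)
15924 - c((1 - 6)²) = 15924 - 4*√3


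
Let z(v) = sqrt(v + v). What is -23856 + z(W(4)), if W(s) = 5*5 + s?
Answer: -23856 + sqrt(58) ≈ -23848.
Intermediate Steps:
W(s) = 25 + s
z(v) = sqrt(2)*sqrt(v) (z(v) = sqrt(2*v) = sqrt(2)*sqrt(v))
-23856 + z(W(4)) = -23856 + sqrt(2)*sqrt(25 + 4) = -23856 + sqrt(2)*sqrt(29) = -23856 + sqrt(58)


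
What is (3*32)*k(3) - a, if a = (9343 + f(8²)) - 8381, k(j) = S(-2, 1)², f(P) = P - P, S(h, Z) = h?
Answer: -578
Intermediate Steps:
f(P) = 0
k(j) = 4 (k(j) = (-2)² = 4)
a = 962 (a = (9343 + 0) - 8381 = 9343 - 8381 = 962)
(3*32)*k(3) - a = (3*32)*4 - 1*962 = 96*4 - 962 = 384 - 962 = -578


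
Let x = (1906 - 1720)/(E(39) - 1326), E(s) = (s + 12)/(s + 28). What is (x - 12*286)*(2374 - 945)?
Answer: -145159331882/29597 ≈ -4.9045e+6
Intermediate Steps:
E(s) = (12 + s)/(28 + s)
x = -4154/29597 (x = (1906 - 1720)/((12 + 39)/(28 + 39) - 1326) = 186/(51/67 - 1326) = 186/(-88791/67) = 186*(-67/88791) = -4154/29597 ≈ -0.14035)
(x - 12*286)*(2374 - 945) = (-4154/29597 - 12*286)*(2374 - 945) = (-4154/29597 - 3432)*1429 = -101581058/29597*1429 = -145159331882/29597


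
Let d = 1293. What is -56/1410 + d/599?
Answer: 894793/422295 ≈ 2.1189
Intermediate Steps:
-56/1410 + d/599 = -56/1410 + 1293/599 = -56*1/1410 + 1293*(1/599) = -28/705 + 1293/599 = 894793/422295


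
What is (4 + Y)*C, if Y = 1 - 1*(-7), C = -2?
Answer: -24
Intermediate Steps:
Y = 8 (Y = 1 + 7 = 8)
(4 + Y)*C = (4 + 8)*(-2) = 12*(-2) = -24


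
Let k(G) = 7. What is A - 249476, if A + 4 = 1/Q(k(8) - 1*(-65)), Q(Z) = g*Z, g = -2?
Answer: -35925121/144 ≈ -2.4948e+5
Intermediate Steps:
Q(Z) = -2*Z
A = -577/144 (A = -4 + 1/(-2*(7 - 1*(-65))) = -4 + 1/(-2*(7 + 65)) = -4 + 1/(-2*72) = -4 + 1/(-144) = -4 - 1/144 = -577/144 ≈ -4.0069)
A - 249476 = -577/144 - 249476 = -35925121/144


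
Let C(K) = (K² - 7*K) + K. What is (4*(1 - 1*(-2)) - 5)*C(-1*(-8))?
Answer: 112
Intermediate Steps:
C(K) = K² - 6*K
(4*(1 - 1*(-2)) - 5)*C(-1*(-8)) = (4*(1 - 1*(-2)) - 5)*((-1*(-8))*(-6 - 1*(-8))) = (4*(1 + 2) - 5)*(8*(-6 + 8)) = (4*3 - 5)*(8*2) = (12 - 5)*16 = 7*16 = 112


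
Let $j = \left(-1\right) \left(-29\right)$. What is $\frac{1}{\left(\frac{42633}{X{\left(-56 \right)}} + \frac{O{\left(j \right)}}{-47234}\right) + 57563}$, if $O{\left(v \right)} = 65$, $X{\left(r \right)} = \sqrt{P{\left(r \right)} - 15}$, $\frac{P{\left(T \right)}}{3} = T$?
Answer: $\frac{7833984267442498}{452299324580191845697} + \frac{31705462293516 i \sqrt{183}}{452299324580191845697} \approx 1.732 \cdot 10^{-5} + 9.4827 \cdot 10^{-7} i$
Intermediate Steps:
$P{\left(T \right)} = 3 T$
$j = 29$
$X{\left(r \right)} = \sqrt{-15 + 3 r}$ ($X{\left(r \right)} = \sqrt{3 r - 15} = \sqrt{-15 + 3 r}$)
$\frac{1}{\left(\frac{42633}{X{\left(-56 \right)}} + \frac{O{\left(j \right)}}{-47234}\right) + 57563} = \frac{1}{\left(\frac{42633}{\sqrt{-15 + 3 \left(-56\right)}} + \frac{65}{-47234}\right) + 57563} = \frac{1}{\left(\frac{42633}{\sqrt{-15 - 168}} + 65 \left(- \frac{1}{47234}\right)\right) + 57563} = \frac{1}{\left(\frac{42633}{\sqrt{-183}} - \frac{65}{47234}\right) + 57563} = \frac{1}{\left(\frac{42633}{i \sqrt{183}} - \frac{65}{47234}\right) + 57563} = \frac{1}{\left(42633 \left(- \frac{i \sqrt{183}}{183}\right) - \frac{65}{47234}\right) + 57563} = \frac{1}{\left(- \frac{14211 i \sqrt{183}}{61} - \frac{65}{47234}\right) + 57563} = \frac{1}{\left(- \frac{65}{47234} - \frac{14211 i \sqrt{183}}{61}\right) + 57563} = \frac{1}{\frac{2718930677}{47234} - \frac{14211 i \sqrt{183}}{61}}$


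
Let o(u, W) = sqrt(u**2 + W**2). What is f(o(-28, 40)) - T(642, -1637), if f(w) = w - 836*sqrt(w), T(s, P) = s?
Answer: -642 - 1672*149**(1/4) + 4*sqrt(149) ≈ -6434.8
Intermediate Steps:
o(u, W) = sqrt(W**2 + u**2)
f(o(-28, 40)) - T(642, -1637) = (sqrt(40**2 + (-28)**2) - 836*(40**2 + (-28)**2)**(1/4)) - 1*642 = (sqrt(1600 + 784) - 836*(1600 + 784)**(1/4)) - 642 = (sqrt(2384) - 836*2*149**(1/4)) - 642 = (4*sqrt(149) - 836*2*149**(1/4)) - 642 = (4*sqrt(149) - 1672*149**(1/4)) - 642 = (-1672*149**(1/4) + 4*sqrt(149)) - 642 = -642 - 1672*149**(1/4) + 4*sqrt(149)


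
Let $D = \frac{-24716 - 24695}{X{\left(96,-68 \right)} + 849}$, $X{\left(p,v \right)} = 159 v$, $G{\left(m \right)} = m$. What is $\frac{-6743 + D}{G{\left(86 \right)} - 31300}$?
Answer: $\frac{33565549}{155492541} \approx 0.21587$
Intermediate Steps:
$D = \frac{49411}{9963}$ ($D = \frac{-24716 - 24695}{159 \left(-68\right) + 849} = - \frac{49411}{-10812 + 849} = - \frac{49411}{-9963} = \left(-49411\right) \left(- \frac{1}{9963}\right) = \frac{49411}{9963} \approx 4.9594$)
$\frac{-6743 + D}{G{\left(86 \right)} - 31300} = \frac{-6743 + \frac{49411}{9963}}{86 - 31300} = - \frac{67131098}{9963 \left(-31214\right)} = \left(- \frac{67131098}{9963}\right) \left(- \frac{1}{31214}\right) = \frac{33565549}{155492541}$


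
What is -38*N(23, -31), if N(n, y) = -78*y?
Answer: -91884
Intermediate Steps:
-38*N(23, -31) = -(-2964)*(-31) = -38*2418 = -91884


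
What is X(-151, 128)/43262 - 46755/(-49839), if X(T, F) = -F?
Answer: 336055903/359355803 ≈ 0.93516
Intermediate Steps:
X(-151, 128)/43262 - 46755/(-49839) = -1*128/43262 - 46755/(-49839) = -128*1/43262 - 46755*(-1/49839) = -64/21631 + 15585/16613 = 336055903/359355803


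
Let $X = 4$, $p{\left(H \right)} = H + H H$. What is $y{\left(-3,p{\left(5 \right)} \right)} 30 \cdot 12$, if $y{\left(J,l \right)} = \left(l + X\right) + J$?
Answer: $11160$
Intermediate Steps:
$p{\left(H \right)} = H + H^{2}$
$y{\left(J,l \right)} = 4 + J + l$ ($y{\left(J,l \right)} = \left(l + 4\right) + J = \left(4 + l\right) + J = 4 + J + l$)
$y{\left(-3,p{\left(5 \right)} \right)} 30 \cdot 12 = \left(4 - 3 + 5 \left(1 + 5\right)\right) 30 \cdot 12 = \left(4 - 3 + 5 \cdot 6\right) 30 \cdot 12 = \left(4 - 3 + 30\right) 30 \cdot 12 = 31 \cdot 30 \cdot 12 = 930 \cdot 12 = 11160$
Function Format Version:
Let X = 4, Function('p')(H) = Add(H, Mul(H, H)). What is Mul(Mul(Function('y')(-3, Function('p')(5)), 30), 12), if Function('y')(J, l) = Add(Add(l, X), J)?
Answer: 11160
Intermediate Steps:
Function('p')(H) = Add(H, Pow(H, 2))
Function('y')(J, l) = Add(4, J, l) (Function('y')(J, l) = Add(Add(l, 4), J) = Add(Add(4, l), J) = Add(4, J, l))
Mul(Mul(Function('y')(-3, Function('p')(5)), 30), 12) = Mul(Mul(Add(4, -3, Mul(5, Add(1, 5))), 30), 12) = Mul(Mul(Add(4, -3, Mul(5, 6)), 30), 12) = Mul(Mul(Add(4, -3, 30), 30), 12) = Mul(Mul(31, 30), 12) = Mul(930, 12) = 11160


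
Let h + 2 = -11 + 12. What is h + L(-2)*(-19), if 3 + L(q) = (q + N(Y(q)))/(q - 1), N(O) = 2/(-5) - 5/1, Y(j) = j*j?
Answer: 137/15 ≈ 9.1333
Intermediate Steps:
Y(j) = j²
N(O) = -27/5 (N(O) = 2*(-⅕) - 5*1 = -⅖ - 5 = -27/5)
h = -1 (h = -2 + (-11 + 12) = -2 + 1 = -1)
L(q) = -3 + (-27/5 + q)/(-1 + q) (L(q) = -3 + (q - 27/5)/(q - 1) = -3 + (-27/5 + q)/(-1 + q))
h + L(-2)*(-19) = -1 + (2*(-6 - 5*(-2))/(5*(-1 - 2)))*(-19) = -1 + ((⅖)*(-6 + 10)/(-3))*(-19) = -1 + ((⅖)*(-⅓)*4)*(-19) = -1 - 8/15*(-19) = -1 + 152/15 = 137/15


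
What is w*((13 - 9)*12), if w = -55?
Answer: -2640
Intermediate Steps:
w*((13 - 9)*12) = -55*(13 - 9)*12 = -220*12 = -55*48 = -2640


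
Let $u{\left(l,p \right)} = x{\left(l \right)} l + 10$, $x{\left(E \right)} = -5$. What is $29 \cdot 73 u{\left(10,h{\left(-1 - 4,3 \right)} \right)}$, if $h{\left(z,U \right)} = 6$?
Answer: $-84680$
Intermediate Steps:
$u{\left(l,p \right)} = 10 - 5 l$ ($u{\left(l,p \right)} = - 5 l + 10 = 10 - 5 l$)
$29 \cdot 73 u{\left(10,h{\left(-1 - 4,3 \right)} \right)} = 29 \cdot 73 \left(10 - 50\right) = 2117 \left(10 - 50\right) = 2117 \left(-40\right) = -84680$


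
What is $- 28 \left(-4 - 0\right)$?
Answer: $112$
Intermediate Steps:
$- 28 \left(-4 - 0\right) = - 28 \left(-4 + 0\right) = \left(-28\right) \left(-4\right) = 112$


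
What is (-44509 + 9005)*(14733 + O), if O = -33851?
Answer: 678765472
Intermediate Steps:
(-44509 + 9005)*(14733 + O) = (-44509 + 9005)*(14733 - 33851) = -35504*(-19118) = 678765472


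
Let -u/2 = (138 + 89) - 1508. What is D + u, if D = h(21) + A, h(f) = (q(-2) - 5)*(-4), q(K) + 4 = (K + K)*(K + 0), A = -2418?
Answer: 148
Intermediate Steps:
q(K) = -4 + 2*K² (q(K) = -4 + (K + K)*(K + 0) = -4 + (2*K)*K = -4 + 2*K²)
h(f) = 4 (h(f) = ((-4 + 2*(-2)²) - 5)*(-4) = ((-4 + 2*4) - 5)*(-4) = ((-4 + 8) - 5)*(-4) = (4 - 5)*(-4) = -1*(-4) = 4)
D = -2414 (D = 4 - 2418 = -2414)
u = 2562 (u = -2*((138 + 89) - 1508) = -2*(227 - 1508) = -2*(-1281) = 2562)
D + u = -2414 + 2562 = 148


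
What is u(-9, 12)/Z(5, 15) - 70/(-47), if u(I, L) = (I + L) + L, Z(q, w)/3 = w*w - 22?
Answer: 14445/9541 ≈ 1.5140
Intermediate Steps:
Z(q, w) = -66 + 3*w² (Z(q, w) = 3*(w*w - 22) = 3*(w² - 22) = 3*(-22 + w²) = -66 + 3*w²)
u(I, L) = I + 2*L
u(-9, 12)/Z(5, 15) - 70/(-47) = (-9 + 2*12)/(-66 + 3*15²) - 70/(-47) = (-9 + 24)/(-66 + 3*225) - 70*(-1/47) = 15/(-66 + 675) + 70/47 = 15/609 + 70/47 = 15*(1/609) + 70/47 = 5/203 + 70/47 = 14445/9541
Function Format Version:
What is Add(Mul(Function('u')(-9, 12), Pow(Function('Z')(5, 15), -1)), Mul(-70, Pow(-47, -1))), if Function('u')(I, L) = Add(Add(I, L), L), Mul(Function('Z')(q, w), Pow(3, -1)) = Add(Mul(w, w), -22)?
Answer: Rational(14445, 9541) ≈ 1.5140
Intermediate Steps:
Function('Z')(q, w) = Add(-66, Mul(3, Pow(w, 2))) (Function('Z')(q, w) = Mul(3, Add(Mul(w, w), -22)) = Mul(3, Add(Pow(w, 2), -22)) = Mul(3, Add(-22, Pow(w, 2))) = Add(-66, Mul(3, Pow(w, 2))))
Function('u')(I, L) = Add(I, Mul(2, L))
Add(Mul(Function('u')(-9, 12), Pow(Function('Z')(5, 15), -1)), Mul(-70, Pow(-47, -1))) = Add(Mul(Add(-9, Mul(2, 12)), Pow(Add(-66, Mul(3, Pow(15, 2))), -1)), Mul(-70, Pow(-47, -1))) = Add(Mul(Add(-9, 24), Pow(Add(-66, Mul(3, 225)), -1)), Mul(-70, Rational(-1, 47))) = Add(Mul(15, Pow(Add(-66, 675), -1)), Rational(70, 47)) = Add(Mul(15, Pow(609, -1)), Rational(70, 47)) = Add(Mul(15, Rational(1, 609)), Rational(70, 47)) = Add(Rational(5, 203), Rational(70, 47)) = Rational(14445, 9541)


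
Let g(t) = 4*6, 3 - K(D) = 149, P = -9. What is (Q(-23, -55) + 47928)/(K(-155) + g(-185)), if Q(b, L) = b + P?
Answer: -23948/61 ≈ -392.59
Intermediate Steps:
K(D) = -146 (K(D) = 3 - 1*149 = 3 - 149 = -146)
g(t) = 24
Q(b, L) = -9 + b (Q(b, L) = b - 9 = -9 + b)
(Q(-23, -55) + 47928)/(K(-155) + g(-185)) = ((-9 - 23) + 47928)/(-146 + 24) = (-32 + 47928)/(-122) = 47896*(-1/122) = -23948/61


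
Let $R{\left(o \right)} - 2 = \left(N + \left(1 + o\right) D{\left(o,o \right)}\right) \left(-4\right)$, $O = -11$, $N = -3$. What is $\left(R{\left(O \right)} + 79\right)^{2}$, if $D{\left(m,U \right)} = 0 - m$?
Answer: $284089$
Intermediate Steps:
$D{\left(m,U \right)} = - m$
$R{\left(o \right)} = 14 + 4 o \left(1 + o\right)$ ($R{\left(o \right)} = 2 + \left(-3 + \left(1 + o\right) \left(- o\right)\right) \left(-4\right) = 2 + \left(-3 - o \left(1 + o\right)\right) \left(-4\right) = 2 + \left(12 + 4 o \left(1 + o\right)\right) = 14 + 4 o \left(1 + o\right)$)
$\left(R{\left(O \right)} + 79\right)^{2} = \left(\left(14 + 4 \left(-11\right) + 4 \left(-11\right)^{2}\right) + 79\right)^{2} = \left(\left(14 - 44 + 4 \cdot 121\right) + 79\right)^{2} = \left(\left(14 - 44 + 484\right) + 79\right)^{2} = \left(454 + 79\right)^{2} = 533^{2} = 284089$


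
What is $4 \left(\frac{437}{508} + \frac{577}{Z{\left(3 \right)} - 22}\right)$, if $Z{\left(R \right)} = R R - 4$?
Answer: $- \frac{285687}{2159} \approx -132.32$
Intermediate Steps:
$Z{\left(R \right)} = -4 + R^{2}$ ($Z{\left(R \right)} = R^{2} - 4 = -4 + R^{2}$)
$4 \left(\frac{437}{508} + \frac{577}{Z{\left(3 \right)} - 22}\right) = 4 \left(\frac{437}{508} + \frac{577}{\left(-4 + 3^{2}\right) - 22}\right) = 4 \left(437 \cdot \frac{1}{508} + \frac{577}{\left(-4 + 9\right) - 22}\right) = 4 \left(\frac{437}{508} + \frac{577}{5 - 22}\right) = 4 \left(\frac{437}{508} + \frac{577}{-17}\right) = 4 \left(\frac{437}{508} + 577 \left(- \frac{1}{17}\right)\right) = 4 \left(\frac{437}{508} - \frac{577}{17}\right) = 4 \left(- \frac{285687}{8636}\right) = - \frac{285687}{2159}$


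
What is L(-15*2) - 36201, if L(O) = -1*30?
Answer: -36231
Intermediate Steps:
L(O) = -30
L(-15*2) - 36201 = -30 - 36201 = -36231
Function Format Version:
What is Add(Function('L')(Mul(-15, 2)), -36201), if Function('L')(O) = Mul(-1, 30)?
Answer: -36231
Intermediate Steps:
Function('L')(O) = -30
Add(Function('L')(Mul(-15, 2)), -36201) = Add(-30, -36201) = -36231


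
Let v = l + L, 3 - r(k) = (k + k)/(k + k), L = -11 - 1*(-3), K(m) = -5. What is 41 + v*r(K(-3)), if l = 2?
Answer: 29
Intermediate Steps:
L = -8 (L = -11 + 3 = -8)
r(k) = 2 (r(k) = 3 - (k + k)/(k + k) = 3 - 2*k/(2*k) = 3 - 2*k*1/(2*k) = 3 - 1*1 = 3 - 1 = 2)
v = -6 (v = 2 - 8 = -6)
41 + v*r(K(-3)) = 41 - 6*2 = 41 - 12 = 29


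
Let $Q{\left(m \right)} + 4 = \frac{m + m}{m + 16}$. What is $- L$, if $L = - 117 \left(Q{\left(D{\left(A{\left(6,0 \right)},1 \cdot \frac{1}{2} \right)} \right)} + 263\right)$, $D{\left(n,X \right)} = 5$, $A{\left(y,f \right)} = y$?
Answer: $\frac{212511}{7} \approx 30359.0$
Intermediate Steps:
$Q{\left(m \right)} = -4 + \frac{2 m}{16 + m}$ ($Q{\left(m \right)} = -4 + \frac{m + m}{m + 16} = -4 + \frac{2 m}{16 + m}$)
$L = - \frac{212511}{7}$ ($L = - 117 \left(\frac{2 \left(-32 - 5\right)}{16 + 5} + 263\right) = - 117 \left(\frac{2 \left(-32 - 5\right)}{21} + 263\right) = - 117 \left(2 \cdot \frac{1}{21} \left(-37\right) + 263\right) = - 117 \left(- \frac{74}{21} + 263\right) = \left(-117\right) \frac{5449}{21} = - \frac{212511}{7} \approx -30359.0$)
$- L = \left(-1\right) \left(- \frac{212511}{7}\right) = \frac{212511}{7}$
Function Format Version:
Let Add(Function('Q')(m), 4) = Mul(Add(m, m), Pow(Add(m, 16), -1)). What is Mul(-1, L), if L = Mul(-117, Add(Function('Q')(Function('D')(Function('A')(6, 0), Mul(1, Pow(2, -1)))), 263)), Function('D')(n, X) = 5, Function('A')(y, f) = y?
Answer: Rational(212511, 7) ≈ 30359.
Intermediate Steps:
Function('Q')(m) = Add(-4, Mul(2, m, Pow(Add(16, m), -1))) (Function('Q')(m) = Add(-4, Mul(Add(m, m), Pow(Add(m, 16), -1))) = Add(-4, Mul(Mul(2, m), Pow(Add(16, m), -1))) = Add(-4, Mul(2, m, Pow(Add(16, m), -1))))
L = Rational(-212511, 7) (L = Mul(-117, Add(Mul(2, Pow(Add(16, 5), -1), Add(-32, Mul(-1, 5))), 263)) = Mul(-117, Add(Mul(2, Pow(21, -1), Add(-32, -5)), 263)) = Mul(-117, Add(Mul(2, Rational(1, 21), -37), 263)) = Mul(-117, Add(Rational(-74, 21), 263)) = Mul(-117, Rational(5449, 21)) = Rational(-212511, 7) ≈ -30359.)
Mul(-1, L) = Mul(-1, Rational(-212511, 7)) = Rational(212511, 7)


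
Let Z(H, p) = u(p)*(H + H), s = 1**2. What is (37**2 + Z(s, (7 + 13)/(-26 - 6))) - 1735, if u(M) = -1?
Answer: -368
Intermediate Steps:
s = 1
Z(H, p) = -2*H (Z(H, p) = -(H + H) = -2*H)
(37**2 + Z(s, (7 + 13)/(-26 - 6))) - 1735 = (37**2 - 2*1) - 1735 = (1369 - 2) - 1735 = 1367 - 1735 = -368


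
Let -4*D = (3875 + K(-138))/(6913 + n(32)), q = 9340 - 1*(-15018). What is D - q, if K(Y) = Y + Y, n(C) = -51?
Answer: -668581983/27448 ≈ -24358.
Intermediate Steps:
q = 24358 (q = 9340 + 15018 = 24358)
K(Y) = 2*Y
D = -3599/27448 (D = -(3875 + 2*(-138))/(4*(6913 - 51)) = -(3875 - 276)/(4*6862) = -3599/(4*6862) = -1/4*3599/6862 = -3599/27448 ≈ -0.13112)
D - q = -3599/27448 - 1*24358 = -3599/27448 - 24358 = -668581983/27448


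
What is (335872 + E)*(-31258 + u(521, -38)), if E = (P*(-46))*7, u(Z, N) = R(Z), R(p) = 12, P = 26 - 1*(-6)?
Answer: -10172697728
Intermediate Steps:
P = 32 (P = 26 + 6 = 32)
u(Z, N) = 12
E = -10304 (E = (32*(-46))*7 = -1472*7 = -10304)
(335872 + E)*(-31258 + u(521, -38)) = (335872 - 10304)*(-31258 + 12) = 325568*(-31246) = -10172697728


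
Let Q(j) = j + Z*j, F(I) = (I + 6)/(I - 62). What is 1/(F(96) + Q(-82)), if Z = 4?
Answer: -1/407 ≈ -0.0024570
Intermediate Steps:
F(I) = (6 + I)/(-62 + I)
Q(j) = 5*j (Q(j) = j + 4*j = 5*j)
1/(F(96) + Q(-82)) = 1/((6 + 96)/(-62 + 96) + 5*(-82)) = 1/(102/34 - 410) = 1/((1/34)*102 - 410) = 1/(3 - 410) = 1/(-407) = -1/407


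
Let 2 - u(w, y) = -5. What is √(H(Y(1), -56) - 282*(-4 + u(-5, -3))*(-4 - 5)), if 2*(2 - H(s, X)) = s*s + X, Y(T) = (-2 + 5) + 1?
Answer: 2*√1909 ≈ 87.384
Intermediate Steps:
u(w, y) = 7 (u(w, y) = 2 - 1*(-5) = 2 + 5 = 7)
Y(T) = 4 (Y(T) = 3 + 1 = 4)
H(s, X) = 2 - X/2 - s²/2 (H(s, X) = 2 - (s*s + X)/2 = 2 - (s² + X)/2 = 2 - (X + s²)/2 = 2 + (-X/2 - s²/2) = 2 - X/2 - s²/2)
√(H(Y(1), -56) - 282*(-4 + u(-5, -3))*(-4 - 5)) = √((2 - ½*(-56) - ½*4²) - 282*(-4 + 7)*(-4 - 5)) = √((2 + 28 - ½*16) - 846*(-9)) = √((2 + 28 - 8) - 282*(-27)) = √(22 + 7614) = √7636 = 2*√1909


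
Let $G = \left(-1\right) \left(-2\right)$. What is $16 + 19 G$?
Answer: $54$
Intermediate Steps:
$G = 2$
$16 + 19 G = 16 + 19 \cdot 2 = 16 + 38 = 54$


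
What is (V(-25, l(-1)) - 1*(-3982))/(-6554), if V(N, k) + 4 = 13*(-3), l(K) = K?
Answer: -3939/6554 ≈ -0.60101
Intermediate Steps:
V(N, k) = -43 (V(N, k) = -4 + 13*(-3) = -4 - 39 = -43)
(V(-25, l(-1)) - 1*(-3982))/(-6554) = (-43 - 1*(-3982))/(-6554) = (-43 + 3982)*(-1/6554) = 3939*(-1/6554) = -3939/6554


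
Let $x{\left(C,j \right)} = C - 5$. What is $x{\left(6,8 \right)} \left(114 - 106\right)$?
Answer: $8$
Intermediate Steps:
$x{\left(C,j \right)} = -5 + C$ ($x{\left(C,j \right)} = C - 5 = -5 + C$)
$x{\left(6,8 \right)} \left(114 - 106\right) = \left(-5 + 6\right) \left(114 - 106\right) = 1 \cdot 8 = 8$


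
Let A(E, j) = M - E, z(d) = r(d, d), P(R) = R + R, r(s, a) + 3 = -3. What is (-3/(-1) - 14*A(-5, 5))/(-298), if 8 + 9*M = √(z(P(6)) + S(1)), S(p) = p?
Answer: 491/2682 + 7*I*√5/1341 ≈ 0.18307 + 0.011672*I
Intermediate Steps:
r(s, a) = -6 (r(s, a) = -3 - 3 = -6)
P(R) = 2*R
z(d) = -6
M = -8/9 + I*√5/9 (M = -8/9 + √(-6 + 1)/9 = -8/9 + √(-5)/9 = -8/9 + (I*√5)/9 = -8/9 + I*√5/9 ≈ -0.88889 + 0.24845*I)
A(E, j) = -8/9 - E + I*√5/9 (A(E, j) = (-8/9 + I*√5/9) - E = -8/9 - E + I*√5/9)
(-3/(-1) - 14*A(-5, 5))/(-298) = (-3/(-1) - 14*(-8/9 - 1*(-5) + I*√5/9))/(-298) = (-3*(-1) - 14*(-8/9 + 5 + I*√5/9))*(-1/298) = (3 - 14*(37/9 + I*√5/9))*(-1/298) = (3 + (-518/9 - 14*I*√5/9))*(-1/298) = (-491/9 - 14*I*√5/9)*(-1/298) = 491/2682 + 7*I*√5/1341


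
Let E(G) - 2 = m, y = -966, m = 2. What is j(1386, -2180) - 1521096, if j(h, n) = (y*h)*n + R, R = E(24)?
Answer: 2917228588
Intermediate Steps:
E(G) = 4 (E(G) = 2 + 2 = 4)
R = 4
j(h, n) = 4 - 966*h*n (j(h, n) = (-966*h)*n + 4 = -966*h*n + 4 = 4 - 966*h*n)
j(1386, -2180) - 1521096 = (4 - 966*1386*(-2180)) - 1521096 = (4 + 2918749680) - 1521096 = 2918749684 - 1521096 = 2917228588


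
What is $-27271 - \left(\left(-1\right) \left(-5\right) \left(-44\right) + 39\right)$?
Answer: $-27090$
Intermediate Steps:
$-27271 - \left(\left(-1\right) \left(-5\right) \left(-44\right) + 39\right) = -27271 - \left(5 \left(-44\right) + 39\right) = -27271 - \left(-220 + 39\right) = -27271 - -181 = -27271 + 181 = -27090$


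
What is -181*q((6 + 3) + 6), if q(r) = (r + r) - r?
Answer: -2715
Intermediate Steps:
q(r) = r (q(r) = 2*r - r = r)
-181*q((6 + 3) + 6) = -181*((6 + 3) + 6) = -181*(9 + 6) = -181*15 = -2715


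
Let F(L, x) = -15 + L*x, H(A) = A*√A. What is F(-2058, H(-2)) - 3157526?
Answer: -3157541 + 4116*I*√2 ≈ -3.1575e+6 + 5820.9*I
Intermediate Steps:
H(A) = A^(3/2)
F(-2058, H(-2)) - 3157526 = (-15 - (-4116)*I*√2) - 3157526 = (-15 + 4116*I*√2) - 3157526 = -3157541 + 4116*I*√2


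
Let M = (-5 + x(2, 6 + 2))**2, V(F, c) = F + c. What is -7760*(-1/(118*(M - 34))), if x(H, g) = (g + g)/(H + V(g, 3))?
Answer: -131144/39471 ≈ -3.3225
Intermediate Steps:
x(H, g) = 2*g/(3 + H + g) (x(H, g) = (g + g)/(H + (g + 3)) = (2*g)/(H + (3 + g)) = (2*g)/(3 + H + g) = 2*g/(3 + H + g))
M = 2401/169 (M = (-5 + 2*(6 + 2)/(3 + 2 + (6 + 2)))**2 = (-5 + 2*8/(3 + 2 + 8))**2 = (-5 + 2*8/13)**2 = (-5 + 2*8*(1/13))**2 = (-5 + 16/13)**2 = (-49/13)**2 = 2401/169 ≈ 14.207)
-7760*(-1/(118*(M - 34))) = -7760*(-1/(118*(2401/169 - 34))) = -7760/((-118*(-3345/169))) = -7760/394710/169 = -7760*169/394710 = -131144/39471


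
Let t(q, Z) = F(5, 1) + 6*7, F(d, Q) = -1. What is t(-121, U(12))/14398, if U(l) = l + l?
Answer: 41/14398 ≈ 0.0028476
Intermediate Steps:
U(l) = 2*l
t(q, Z) = 41 (t(q, Z) = -1 + 6*7 = -1 + 42 = 41)
t(-121, U(12))/14398 = 41/14398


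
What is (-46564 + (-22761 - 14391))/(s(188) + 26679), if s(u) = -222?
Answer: -83716/26457 ≈ -3.1642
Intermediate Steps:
(-46564 + (-22761 - 14391))/(s(188) + 26679) = (-46564 + (-22761 - 14391))/(-222 + 26679) = (-46564 - 37152)/26457 = -83716*1/26457 = -83716/26457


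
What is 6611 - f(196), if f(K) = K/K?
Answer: 6610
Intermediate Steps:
f(K) = 1
6611 - f(196) = 6611 - 1*1 = 6611 - 1 = 6610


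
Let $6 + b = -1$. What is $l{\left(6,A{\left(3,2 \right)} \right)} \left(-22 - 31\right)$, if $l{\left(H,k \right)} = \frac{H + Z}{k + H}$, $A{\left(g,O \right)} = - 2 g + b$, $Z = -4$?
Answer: $\frac{106}{7} \approx 15.143$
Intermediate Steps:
$b = -7$ ($b = -6 - 1 = -7$)
$A{\left(g,O \right)} = -7 - 2 g$ ($A{\left(g,O \right)} = - 2 g - 7 = -7 - 2 g$)
$l{\left(H,k \right)} = \frac{-4 + H}{H + k}$ ($l{\left(H,k \right)} = \frac{H - 4}{k + H} = \frac{-4 + H}{H + k}$)
$l{\left(6,A{\left(3,2 \right)} \right)} \left(-22 - 31\right) = \frac{-4 + 6}{6 - 13} \left(-22 - 31\right) = \frac{1}{6 - 13} \cdot 2 \left(-53\right) = \frac{1}{-7} \cdot 2 \left(-53\right) = \left(- \frac{1}{7}\right) 2 \left(-53\right) = \left(- \frac{2}{7}\right) \left(-53\right) = \frac{106}{7}$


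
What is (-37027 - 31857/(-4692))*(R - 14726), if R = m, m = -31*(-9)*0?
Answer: 426314821067/782 ≈ 5.4516e+8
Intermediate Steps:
m = 0 (m = 279*0 = 0)
R = 0
(-37027 - 31857/(-4692))*(R - 14726) = (-37027 - 31857/(-4692))*(0 - 14726) = (-37027 - 31857*(-1/4692))*(-14726) = (-37027 + 10619/1564)*(-14726) = -57899609/1564*(-14726) = 426314821067/782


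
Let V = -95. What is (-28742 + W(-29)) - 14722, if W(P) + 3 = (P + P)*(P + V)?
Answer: -36275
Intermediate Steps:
W(P) = -3 + 2*P*(-95 + P) (W(P) = -3 + (P + P)*(P - 95) = -3 + (2*P)*(-95 + P) = -3 + 2*P*(-95 + P))
(-28742 + W(-29)) - 14722 = (-28742 + (-3 - 190*(-29) + 2*(-29)**2)) - 14722 = (-28742 + (-3 + 5510 + 2*841)) - 14722 = (-28742 + (-3 + 5510 + 1682)) - 14722 = (-28742 + 7189) - 14722 = -21553 - 14722 = -36275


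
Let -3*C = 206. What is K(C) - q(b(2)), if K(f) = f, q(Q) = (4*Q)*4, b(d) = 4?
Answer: -398/3 ≈ -132.67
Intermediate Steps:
q(Q) = 16*Q
C = -206/3 (C = -1/3*206 = -206/3 ≈ -68.667)
K(C) - q(b(2)) = -206/3 - 16*4 = -206/3 - 1*64 = -206/3 - 64 = -398/3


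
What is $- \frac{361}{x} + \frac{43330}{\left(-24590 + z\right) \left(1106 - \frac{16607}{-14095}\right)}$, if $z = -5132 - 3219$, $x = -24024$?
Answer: $\frac{170905714714177}{12349936143913368} \approx 0.013839$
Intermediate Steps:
$z = -8351$
$- \frac{361}{x} + \frac{43330}{\left(-24590 + z\right) \left(1106 - \frac{16607}{-14095}\right)} = - \frac{361}{-24024} + \frac{43330}{\left(-24590 - 8351\right) \left(1106 - \frac{16607}{-14095}\right)} = \left(-361\right) \left(- \frac{1}{24024}\right) + \frac{43330}{\left(-32941\right) \left(1106 - - \frac{16607}{14095}\right)} = \frac{361}{24024} + \frac{43330}{\left(-32941\right) \left(1106 + \frac{16607}{14095}\right)} = \frac{361}{24024} + \frac{43330}{\left(-32941\right) \frac{15605677}{14095}} = \frac{361}{24024} + \frac{43330}{- \frac{514066606057}{14095}} = \frac{361}{24024} + 43330 \left(- \frac{14095}{514066606057}\right) = \frac{361}{24024} - \frac{610736350}{514066606057} = \frac{170905714714177}{12349936143913368}$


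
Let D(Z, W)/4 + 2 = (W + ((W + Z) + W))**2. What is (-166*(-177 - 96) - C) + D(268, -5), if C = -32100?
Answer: 333446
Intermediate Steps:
D(Z, W) = -8 + 4*(Z + 3*W)**2 (D(Z, W) = -8 + 4*(W + ((W + Z) + W))**2 = -8 + 4*(W + (Z + 2*W))**2 = -8 + 4*(Z + 3*W)**2)
(-166*(-177 - 96) - C) + D(268, -5) = (-166*(-177 - 96) - 1*(-32100)) + (-8 + 4*(268 + 3*(-5))**2) = (-166*(-273) + 32100) + (-8 + 4*(268 - 15)**2) = (45318 + 32100) + (-8 + 4*253**2) = 77418 + (-8 + 4*64009) = 77418 + (-8 + 256036) = 77418 + 256028 = 333446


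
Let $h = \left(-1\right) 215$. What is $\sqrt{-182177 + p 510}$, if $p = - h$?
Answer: $i \sqrt{72527} \approx 269.31 i$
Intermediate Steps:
$h = -215$
$p = 215$ ($p = \left(-1\right) \left(-215\right) = 215$)
$\sqrt{-182177 + p 510} = \sqrt{-182177 + 215 \cdot 510} = \sqrt{-182177 + 109650} = \sqrt{-72527} = i \sqrt{72527}$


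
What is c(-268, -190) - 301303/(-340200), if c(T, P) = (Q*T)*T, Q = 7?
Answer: 171041974903/340200 ≈ 5.0277e+5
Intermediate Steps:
c(T, P) = 7*T² (c(T, P) = (7*T)*T = 7*T²)
c(-268, -190) - 301303/(-340200) = 7*(-268)² - 301303/(-340200) = 7*71824 - 301303*(-1)/340200 = 502768 - 1*(-301303/340200) = 502768 + 301303/340200 = 171041974903/340200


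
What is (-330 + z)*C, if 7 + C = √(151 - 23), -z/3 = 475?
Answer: 12285 - 14040*√2 ≈ -7570.6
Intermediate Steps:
z = -1425 (z = -3*475 = -1425)
C = -7 + 8*√2 (C = -7 + √(151 - 23) = -7 + √128 = -7 + 8*√2 ≈ 4.3137)
(-330 + z)*C = (-330 - 1425)*(-7 + 8*√2) = -1755*(-7 + 8*√2) = 12285 - 14040*√2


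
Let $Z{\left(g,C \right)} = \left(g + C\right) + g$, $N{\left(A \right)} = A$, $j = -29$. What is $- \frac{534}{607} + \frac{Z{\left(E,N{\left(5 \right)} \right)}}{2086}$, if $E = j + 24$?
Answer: $- \frac{1116959}{1266202} \approx -0.88213$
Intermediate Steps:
$E = -5$ ($E = -29 + 24 = -5$)
$Z{\left(g,C \right)} = C + 2 g$ ($Z{\left(g,C \right)} = \left(C + g\right) + g = C + 2 g$)
$- \frac{534}{607} + \frac{Z{\left(E,N{\left(5 \right)} \right)}}{2086} = - \frac{534}{607} + \frac{5 + 2 \left(-5\right)}{2086} = \left(-534\right) \frac{1}{607} + \left(5 - 10\right) \frac{1}{2086} = - \frac{534}{607} - \frac{5}{2086} = - \frac{1116959}{1266202}$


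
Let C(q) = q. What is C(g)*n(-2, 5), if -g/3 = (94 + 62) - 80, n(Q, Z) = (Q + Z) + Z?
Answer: -1824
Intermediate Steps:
n(Q, Z) = Q + 2*Z
g = -228 (g = -3*((94 + 62) - 80) = -3*(156 - 80) = -3*76 = -228)
C(g)*n(-2, 5) = -228*(-2 + 2*5) = -228*(-2 + 10) = -228*8 = -1824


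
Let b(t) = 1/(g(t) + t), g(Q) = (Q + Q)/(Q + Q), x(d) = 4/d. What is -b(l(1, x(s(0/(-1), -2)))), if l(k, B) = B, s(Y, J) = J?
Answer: 1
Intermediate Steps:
g(Q) = 1 (g(Q) = (2*Q)/((2*Q)) = (2*Q)*(1/(2*Q)) = 1)
b(t) = 1/(1 + t)
-b(l(1, x(s(0/(-1), -2)))) = -1/(1 + 4/(-2)) = -1/(1 + 4*(-½)) = -1/(1 - 2) = -1/(-1) = -1*(-1) = 1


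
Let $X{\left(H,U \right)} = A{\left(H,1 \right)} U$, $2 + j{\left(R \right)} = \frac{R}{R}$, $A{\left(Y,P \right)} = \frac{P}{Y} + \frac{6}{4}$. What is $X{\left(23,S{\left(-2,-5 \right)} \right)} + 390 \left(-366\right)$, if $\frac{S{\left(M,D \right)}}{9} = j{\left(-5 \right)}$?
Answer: $- \frac{6566679}{46} \approx -1.4275 \cdot 10^{5}$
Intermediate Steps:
$A{\left(Y,P \right)} = \frac{3}{2} + \frac{P}{Y}$ ($A{\left(Y,P \right)} = \frac{P}{Y} + 6 \cdot \frac{1}{4} = \frac{P}{Y} + \frac{3}{2} = \frac{3}{2} + \frac{P}{Y}$)
$j{\left(R \right)} = -1$ ($j{\left(R \right)} = -2 + \frac{R}{R} = -2 + 1 = -1$)
$S{\left(M,D \right)} = -9$ ($S{\left(M,D \right)} = 9 \left(-1\right) = -9$)
$X{\left(H,U \right)} = U \left(\frac{3}{2} + \frac{1}{H}\right)$ ($X{\left(H,U \right)} = \left(\frac{3}{2} + 1 \frac{1}{H}\right) U = \left(\frac{3}{2} + \frac{1}{H}\right) U = U \left(\frac{3}{2} + \frac{1}{H}\right)$)
$X{\left(23,S{\left(-2,-5 \right)} \right)} + 390 \left(-366\right) = \left(\frac{3}{2} \left(-9\right) - \frac{9}{23}\right) + 390 \left(-366\right) = \left(- \frac{27}{2} - \frac{9}{23}\right) - 142740 = - \frac{639}{46} - 142740 = - \frac{6566679}{46}$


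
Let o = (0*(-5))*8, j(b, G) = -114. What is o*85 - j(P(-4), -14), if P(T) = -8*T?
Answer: 114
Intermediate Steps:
o = 0 (o = 0*8 = 0)
o*85 - j(P(-4), -14) = 0*85 - 1*(-114) = 0 + 114 = 114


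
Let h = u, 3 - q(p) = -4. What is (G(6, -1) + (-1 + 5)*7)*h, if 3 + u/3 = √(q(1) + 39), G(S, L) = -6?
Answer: -198 + 66*√46 ≈ 249.63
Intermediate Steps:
q(p) = 7 (q(p) = 3 - 1*(-4) = 3 + 4 = 7)
u = -9 + 3*√46 (u = -9 + 3*√(7 + 39) = -9 + 3*√46 ≈ 11.347)
h = -9 + 3*√46 ≈ 11.347
(G(6, -1) + (-1 + 5)*7)*h = (-6 + (-1 + 5)*7)*(-9 + 3*√46) = (-6 + 4*7)*(-9 + 3*√46) = (-6 + 28)*(-9 + 3*√46) = 22*(-9 + 3*√46) = -198 + 66*√46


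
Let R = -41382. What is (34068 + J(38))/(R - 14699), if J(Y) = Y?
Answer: -34106/56081 ≈ -0.60816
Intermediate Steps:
(34068 + J(38))/(R - 14699) = (34068 + 38)/(-41382 - 14699) = 34106/(-56081) = 34106*(-1/56081) = -34106/56081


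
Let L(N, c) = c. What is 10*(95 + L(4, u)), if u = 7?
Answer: 1020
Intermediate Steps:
10*(95 + L(4, u)) = 10*(95 + 7) = 10*102 = 1020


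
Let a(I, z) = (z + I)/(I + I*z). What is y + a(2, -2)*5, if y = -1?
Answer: -1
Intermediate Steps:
a(I, z) = (I + z)/(I + I*z)
y + a(2, -2)*5 = -1 + ((2 - 2)/(2*(1 - 2)))*5 = -1 + ((1/2)*0/(-1))*5 = -1 + ((1/2)*(-1)*0)*5 = -1 + 0*5 = -1 + 0 = -1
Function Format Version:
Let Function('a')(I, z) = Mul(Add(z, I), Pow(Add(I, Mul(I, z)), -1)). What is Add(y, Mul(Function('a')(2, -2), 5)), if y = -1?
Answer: -1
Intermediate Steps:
Function('a')(I, z) = Mul(Pow(Add(I, Mul(I, z)), -1), Add(I, z)) (Function('a')(I, z) = Mul(Add(I, z), Pow(Add(I, Mul(I, z)), -1)) = Mul(Pow(Add(I, Mul(I, z)), -1), Add(I, z)))
Add(y, Mul(Function('a')(2, -2), 5)) = Add(-1, Mul(Mul(Pow(2, -1), Pow(Add(1, -2), -1), Add(2, -2)), 5)) = Add(-1, Mul(Mul(Rational(1, 2), Pow(-1, -1), 0), 5)) = Add(-1, Mul(Mul(Rational(1, 2), -1, 0), 5)) = Add(-1, Mul(0, 5)) = Add(-1, 0) = -1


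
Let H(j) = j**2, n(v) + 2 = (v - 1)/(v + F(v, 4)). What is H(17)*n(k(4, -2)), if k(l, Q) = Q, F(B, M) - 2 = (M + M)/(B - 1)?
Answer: -2023/8 ≈ -252.88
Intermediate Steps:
F(B, M) = 2 + 2*M/(-1 + B) (F(B, M) = 2 + (M + M)/(B - 1) = 2 + (2*M)/(-1 + B) = 2 + 2*M/(-1 + B))
n(v) = -2 + (-1 + v)/(v + 2*(3 + v)/(-1 + v)) (n(v) = -2 + (v - 1)/(v + 2*(-1 + v + 4)/(-1 + v)) = -2 + (-1 + v)/(v + 2*(3 + v)/(-1 + v)))
H(17)*n(k(4, -2)) = 17**2*((-11 - 1*(-2)**2 - 4*(-2))/(6 - 2 + (-2)**2)) = 289*((-11 - 1*4 + 8)/(6 - 2 + 4)) = 289*((-11 - 4 + 8)/8) = 289*((1/8)*(-7)) = 289*(-7/8) = -2023/8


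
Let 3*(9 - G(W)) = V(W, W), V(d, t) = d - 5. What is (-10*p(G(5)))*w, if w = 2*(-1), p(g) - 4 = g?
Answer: 260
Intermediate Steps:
V(d, t) = -5 + d
G(W) = 32/3 - W/3 (G(W) = 9 - (-5 + W)/3 = 9 + (5/3 - W/3) = 32/3 - W/3)
p(g) = 4 + g
w = -2
(-10*p(G(5)))*w = -10*(4 + (32/3 - ⅓*5))*(-2) = -10*(4 + (32/3 - 5/3))*(-2) = -10*(4 + 9)*(-2) = -10*13*(-2) = -130*(-2) = 260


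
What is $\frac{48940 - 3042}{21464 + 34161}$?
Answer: $\frac{45898}{55625} \approx 0.82513$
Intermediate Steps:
$\frac{48940 - 3042}{21464 + 34161} = \frac{48940 - 3042}{55625} = 45898 \cdot \frac{1}{55625} = \frac{45898}{55625}$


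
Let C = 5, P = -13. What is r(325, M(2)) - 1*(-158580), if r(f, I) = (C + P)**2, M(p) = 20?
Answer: 158644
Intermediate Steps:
r(f, I) = 64 (r(f, I) = (5 - 13)**2 = (-8)**2 = 64)
r(325, M(2)) - 1*(-158580) = 64 - 1*(-158580) = 64 + 158580 = 158644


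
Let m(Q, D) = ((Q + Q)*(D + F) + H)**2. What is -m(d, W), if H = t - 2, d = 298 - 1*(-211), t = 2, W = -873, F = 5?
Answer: -780791373376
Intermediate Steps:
d = 509 (d = 298 + 211 = 509)
H = 0 (H = 2 - 2 = 0)
m(Q, D) = 4*Q**2*(5 + D)**2 (m(Q, D) = ((Q + Q)*(D + 5) + 0)**2 = ((2*Q)*(5 + D) + 0)**2 = (2*Q*(5 + D) + 0)**2 = (2*Q*(5 + D))**2 = 4*Q**2*(5 + D)**2)
-m(d, W) = -4*509**2*(5 - 873)**2 = -4*259081*(-868)**2 = -4*259081*753424 = -1*780791373376 = -780791373376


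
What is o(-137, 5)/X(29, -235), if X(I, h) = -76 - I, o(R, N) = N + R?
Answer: 44/35 ≈ 1.2571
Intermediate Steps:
o(-137, 5)/X(29, -235) = (5 - 137)/(-76 - 1*29) = -132/(-76 - 29) = -132/(-105) = -132*(-1/105) = 44/35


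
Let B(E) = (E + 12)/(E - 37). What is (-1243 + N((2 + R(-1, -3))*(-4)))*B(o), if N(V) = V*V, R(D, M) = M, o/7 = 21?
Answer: -195093/110 ≈ -1773.6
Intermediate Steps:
o = 147 (o = 7*21 = 147)
N(V) = V²
B(E) = (12 + E)/(-37 + E)
(-1243 + N((2 + R(-1, -3))*(-4)))*B(o) = (-1243 + ((2 - 3)*(-4))²)*((12 + 147)/(-37 + 147)) = (-1243 + (-1*(-4))²)*(159/110) = (-1243 + 4²)*((1/110)*159) = (-1243 + 16)*(159/110) = -1227*159/110 = -195093/110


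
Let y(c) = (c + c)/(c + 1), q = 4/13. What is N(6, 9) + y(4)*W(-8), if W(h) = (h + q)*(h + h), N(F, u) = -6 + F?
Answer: 2560/13 ≈ 196.92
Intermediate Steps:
q = 4/13 (q = 4*(1/13) = 4/13 ≈ 0.30769)
y(c) = 2*c/(1 + c) (y(c) = (2*c)/(1 + c) = 2*c/(1 + c))
W(h) = 2*h*(4/13 + h) (W(h) = (h + 4/13)*(h + h) = (4/13 + h)*(2*h) = 2*h*(4/13 + h))
N(6, 9) + y(4)*W(-8) = (-6 + 6) + (2*4/(1 + 4))*((2/13)*(-8)*(4 + 13*(-8))) = 0 + (2*4/5)*((2/13)*(-8)*(4 - 104)) = 0 + (2*4*(⅕))*((2/13)*(-8)*(-100)) = 0 + (8/5)*(1600/13) = 0 + 2560/13 = 2560/13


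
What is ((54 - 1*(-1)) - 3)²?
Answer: 2704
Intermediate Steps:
((54 - 1*(-1)) - 3)² = ((54 + 1) - 3)² = (55 - 3)² = 52² = 2704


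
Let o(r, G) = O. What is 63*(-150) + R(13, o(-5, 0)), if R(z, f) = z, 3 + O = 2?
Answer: -9437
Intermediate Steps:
O = -1 (O = -3 + 2 = -1)
o(r, G) = -1
63*(-150) + R(13, o(-5, 0)) = 63*(-150) + 13 = -9450 + 13 = -9437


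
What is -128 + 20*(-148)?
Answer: -3088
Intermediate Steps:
-128 + 20*(-148) = -128 - 2960 = -3088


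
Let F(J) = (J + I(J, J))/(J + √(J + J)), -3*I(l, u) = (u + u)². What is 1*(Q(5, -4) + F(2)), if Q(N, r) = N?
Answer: 25/6 ≈ 4.1667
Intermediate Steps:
I(l, u) = -4*u²/3 (I(l, u) = -(u + u)²/3 = -4*u²/3)
F(J) = (J - 4*J²/3)/(J + √2*√J) (F(J) = (J - 4*J²/3)/(J + √(J + J)) = (J - 4*J²/3)/(J + √(2*J)) = (J - 4*J²/3)/(J + √2*√J))
1*(Q(5, -4) + F(2)) = 1*(5 + (⅓)*2*(3 - 4*2)/(2 + √2*√2)) = 1*(5 + (⅓)*2*(3 - 8)/(2 + 2)) = 1*(5 + (⅓)*2*(-5)/4) = 1*(5 + (⅓)*2*(¼)*(-5)) = 1*(5 - ⅚) = 1*(25/6) = 25/6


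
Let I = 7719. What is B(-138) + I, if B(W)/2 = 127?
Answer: 7973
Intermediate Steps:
B(W) = 254 (B(W) = 2*127 = 254)
B(-138) + I = 254 + 7719 = 7973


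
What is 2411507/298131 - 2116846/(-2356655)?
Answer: 6314187443911/702591911805 ≈ 8.9870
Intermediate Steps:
2411507/298131 - 2116846/(-2356655) = 2411507*(1/298131) - 2116846*(-1/2356655) = 2411507/298131 + 2116846/2356655 = 6314187443911/702591911805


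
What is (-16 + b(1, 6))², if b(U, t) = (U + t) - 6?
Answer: 225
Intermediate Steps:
b(U, t) = -6 + U + t
(-16 + b(1, 6))² = (-16 + (-6 + 1 + 6))² = (-16 + 1)² = (-15)² = 225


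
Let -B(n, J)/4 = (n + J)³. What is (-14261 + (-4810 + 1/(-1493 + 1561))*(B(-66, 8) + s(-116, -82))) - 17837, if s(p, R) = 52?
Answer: -63821835541/17 ≈ -3.7542e+9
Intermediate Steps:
B(n, J) = -4*(J + n)³ (B(n, J) = -4*(n + J)³ = -4*(J + n)³)
(-14261 + (-4810 + 1/(-1493 + 1561))*(B(-66, 8) + s(-116, -82))) - 17837 = (-14261 + (-4810 + 1/(-1493 + 1561))*(-4*(8 - 66)³ + 52)) - 17837 = (-14261 + (-4810 + 1/68)*(-4*(-58)³ + 52)) - 17837 = (-14261 + (-4810 + 1/68)*(-4*(-195112) + 52)) - 17837 = (-14261 - 327079*(780448 + 52)/68) - 17837 = (-14261 - 327079/68*780500) - 17837 = (-14261 - 63821289875/17) - 17837 = -63821532312/17 - 17837 = -63821835541/17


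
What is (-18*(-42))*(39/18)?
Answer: 1638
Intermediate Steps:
(-18*(-42))*(39/18) = 756*(39*(1/18)) = 756*(13/6) = 1638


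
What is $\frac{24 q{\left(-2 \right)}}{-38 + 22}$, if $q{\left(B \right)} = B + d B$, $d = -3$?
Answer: $-6$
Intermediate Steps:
$q{\left(B \right)} = - 2 B$ ($q{\left(B \right)} = B - 3 B = - 2 B$)
$\frac{24 q{\left(-2 \right)}}{-38 + 22} = \frac{24 \left(\left(-2\right) \left(-2\right)\right)}{-38 + 22} = \frac{24 \cdot 4}{-16} = 96 \left(- \frac{1}{16}\right) = -6$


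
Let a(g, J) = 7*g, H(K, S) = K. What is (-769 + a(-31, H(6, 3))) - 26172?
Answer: -27158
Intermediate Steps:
(-769 + a(-31, H(6, 3))) - 26172 = (-769 + 7*(-31)) - 26172 = (-769 - 217) - 26172 = -986 - 26172 = -27158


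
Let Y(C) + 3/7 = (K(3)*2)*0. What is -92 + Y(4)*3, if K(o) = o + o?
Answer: -653/7 ≈ -93.286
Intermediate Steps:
K(o) = 2*o
Y(C) = -3/7 (Y(C) = -3/7 + ((2*3)*2)*0 = -3/7 + (6*2)*0 = -3/7 + 12*0 = -3/7 + 0 = -3/7)
-92 + Y(4)*3 = -92 - 3/7*3 = -92 - 9/7 = -653/7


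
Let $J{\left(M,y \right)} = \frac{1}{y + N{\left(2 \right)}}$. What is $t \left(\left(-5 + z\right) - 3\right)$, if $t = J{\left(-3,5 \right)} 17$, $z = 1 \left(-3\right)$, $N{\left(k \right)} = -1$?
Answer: $- \frac{187}{4} \approx -46.75$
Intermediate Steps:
$z = -3$
$J{\left(M,y \right)} = \frac{1}{-1 + y}$ ($J{\left(M,y \right)} = \frac{1}{y - 1} = \frac{1}{-1 + y}$)
$t = \frac{17}{4}$ ($t = \frac{1}{-1 + 5} \cdot 17 = \frac{1}{4} \cdot 17 = \frac{17}{4} \approx 4.25$)
$t \left(\left(-5 + z\right) - 3\right) = \frac{17 \left(\left(-5 - 3\right) - 3\right)}{4} = \frac{17 \left(-8 - 3\right)}{4} = \frac{17}{4} \left(-11\right) = - \frac{187}{4}$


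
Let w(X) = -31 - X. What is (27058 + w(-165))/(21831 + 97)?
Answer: 3399/2741 ≈ 1.2401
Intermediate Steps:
(27058 + w(-165))/(21831 + 97) = (27058 + (-31 - 1*(-165)))/(21831 + 97) = (27058 + (-31 + 165))/21928 = (27058 + 134)*(1/21928) = 27192*(1/21928) = 3399/2741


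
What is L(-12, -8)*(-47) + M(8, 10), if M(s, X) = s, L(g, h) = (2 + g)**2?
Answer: -4692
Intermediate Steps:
L(-12, -8)*(-47) + M(8, 10) = (2 - 12)**2*(-47) + 8 = (-10)**2*(-47) + 8 = 100*(-47) + 8 = -4700 + 8 = -4692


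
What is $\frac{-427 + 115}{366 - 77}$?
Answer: $- \frac{312}{289} \approx -1.0796$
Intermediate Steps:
$\frac{-427 + 115}{366 - 77} = - \frac{312}{289}$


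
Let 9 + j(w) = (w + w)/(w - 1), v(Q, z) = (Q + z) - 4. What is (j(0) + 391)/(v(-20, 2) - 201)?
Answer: -382/223 ≈ -1.7130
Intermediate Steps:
v(Q, z) = -4 + Q + z
j(w) = -9 + 2*w/(-1 + w) (j(w) = -9 + (w + w)/(w - 1) = -9 + (2*w)/(-1 + w) = -9 + 2*w/(-1 + w))
(j(0) + 391)/(v(-20, 2) - 201) = ((9 - 7*0)/(-1 + 0) + 391)/((-4 - 20 + 2) - 201) = ((9 + 0)/(-1) + 391)/(-22 - 201) = (-1*9 + 391)/(-223) = -(-9 + 391)/223 = -1/223*382 = -382/223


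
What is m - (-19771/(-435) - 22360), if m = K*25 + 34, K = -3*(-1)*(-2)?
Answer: 9656369/435 ≈ 22199.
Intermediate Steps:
K = -6 (K = 3*(-2) = -6)
m = -116 (m = -6*25 + 34 = -150 + 34 = -116)
m - (-19771/(-435) - 22360) = -116 - (-19771/(-435) - 22360) = -116 - (-19771*(-1/435) - 22360) = -116 - (19771/435 - 22360) = -116 - 1*(-9706829/435) = -116 + 9706829/435 = 9656369/435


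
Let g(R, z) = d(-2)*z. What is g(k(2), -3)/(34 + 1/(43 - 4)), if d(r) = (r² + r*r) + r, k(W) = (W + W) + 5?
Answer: -702/1327 ≈ -0.52901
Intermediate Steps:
k(W) = 5 + 2*W (k(W) = 2*W + 5 = 5 + 2*W)
d(r) = r + 2*r² (d(r) = (r² + r²) + r = 2*r² + r = r + 2*r²)
g(R, z) = 6*z (g(R, z) = (-2*(1 + 2*(-2)))*z = (-2*(1 - 4))*z = (-2*(-3))*z = 6*z)
g(k(2), -3)/(34 + 1/(43 - 4)) = (6*(-3))/(34 + 1/(43 - 4)) = -18/(34 + 1/39) = -18/1327/39 = -18*39/1327 = -702/1327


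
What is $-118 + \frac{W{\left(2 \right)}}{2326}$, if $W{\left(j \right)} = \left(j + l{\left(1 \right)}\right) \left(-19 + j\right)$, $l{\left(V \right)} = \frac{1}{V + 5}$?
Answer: $- \frac{1647029}{13956} \approx -118.02$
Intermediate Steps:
$l{\left(V \right)} = \frac{1}{5 + V}$
$W{\left(j \right)} = \left(-19 + j\right) \left(\frac{1}{6} + j\right)$ ($W{\left(j \right)} = \left(j + \frac{1}{5 + 1}\right) \left(-19 + j\right) = \left(j + \frac{1}{6}\right) \left(-19 + j\right) = \left(\frac{1}{6} + j\right) \left(-19 + j\right) = \left(-19 + j\right) \left(\frac{1}{6} + j\right)$)
$-118 + \frac{W{\left(2 \right)}}{2326} = -118 + \frac{- \frac{19}{6} + 2^{2} - \frac{113}{3}}{2326} = -118 + \left(- \frac{19}{6} + 4 - \frac{113}{3}\right) \frac{1}{2326} = -118 - \frac{221}{13956} = - \frac{1647029}{13956}$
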